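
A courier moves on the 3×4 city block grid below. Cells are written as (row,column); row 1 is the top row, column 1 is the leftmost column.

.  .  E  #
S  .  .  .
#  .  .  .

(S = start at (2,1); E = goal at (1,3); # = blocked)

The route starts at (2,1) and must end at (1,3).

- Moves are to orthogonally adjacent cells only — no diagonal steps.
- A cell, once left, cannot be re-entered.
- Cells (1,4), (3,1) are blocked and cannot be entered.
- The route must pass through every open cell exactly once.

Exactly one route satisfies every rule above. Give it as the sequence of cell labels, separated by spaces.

(2,1) (1,1) (1,2) (2,2) (3,2) (3,3) (3,4) (2,4) (2,3) (1,3)

Need to visit all 10 open cells exactly once, starting at (2,1) and ending at (1,3).
Route from (2,1): up to (1,1), right to (1,2), 2× down (reaching (3,2)), 2× right (reaching (3,4)), up to (2,4), left to (2,3), up to (1,3) — 9 moves in all.
Check: all 10 open cells covered.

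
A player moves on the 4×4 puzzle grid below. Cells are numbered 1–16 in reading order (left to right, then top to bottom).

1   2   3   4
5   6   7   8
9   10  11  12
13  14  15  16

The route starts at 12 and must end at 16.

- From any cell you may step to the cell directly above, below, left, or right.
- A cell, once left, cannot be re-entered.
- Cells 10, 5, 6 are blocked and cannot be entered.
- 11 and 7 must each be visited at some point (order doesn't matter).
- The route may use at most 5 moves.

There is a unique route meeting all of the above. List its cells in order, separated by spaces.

12 8 7 11 15 16

The budget equals the shortest possible length, so every move has to be on a shortest route through the required cells.
Route from 12: up 1 to 8, left 1 to 7, down 2 to 15, right 1 to 16 — 5 moves in all.
Check: all required cells visited; 5 ≤ 5 moves.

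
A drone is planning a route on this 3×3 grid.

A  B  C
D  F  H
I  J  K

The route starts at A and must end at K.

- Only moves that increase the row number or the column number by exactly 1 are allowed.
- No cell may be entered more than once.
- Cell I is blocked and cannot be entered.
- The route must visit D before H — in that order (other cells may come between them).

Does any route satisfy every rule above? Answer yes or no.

yes

One route that works: A → D → F → H → K.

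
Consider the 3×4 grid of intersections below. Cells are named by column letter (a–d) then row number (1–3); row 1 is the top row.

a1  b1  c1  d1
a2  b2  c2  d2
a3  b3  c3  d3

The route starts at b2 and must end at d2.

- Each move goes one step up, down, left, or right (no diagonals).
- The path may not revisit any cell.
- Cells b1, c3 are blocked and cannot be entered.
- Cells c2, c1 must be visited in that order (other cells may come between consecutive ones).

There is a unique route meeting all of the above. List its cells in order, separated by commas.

b2, c2, c1, d1, d2

The waypoints must appear in the order c2, c1, with no cell reused.
Route from b2: right 1 to c2, up 1 to c1, right 1 to d1, down 1 to d2 — 4 moves in all.
Check: order respected (c2 at step 1, c1 at step 2).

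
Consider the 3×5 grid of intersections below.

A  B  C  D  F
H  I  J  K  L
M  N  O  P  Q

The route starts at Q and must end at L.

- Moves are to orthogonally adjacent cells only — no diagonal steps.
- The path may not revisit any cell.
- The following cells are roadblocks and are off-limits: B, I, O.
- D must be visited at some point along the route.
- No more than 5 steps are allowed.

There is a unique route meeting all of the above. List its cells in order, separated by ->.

The budget equals the shortest possible length, so every move has to be on a shortest route through the required cells.
Route from Q: left 1 to P, up 2 to D, right 1 to F, down 1 to L — 5 moves in all.
Check: all required cells visited; 5 ≤ 5 moves.

Q -> P -> K -> D -> F -> L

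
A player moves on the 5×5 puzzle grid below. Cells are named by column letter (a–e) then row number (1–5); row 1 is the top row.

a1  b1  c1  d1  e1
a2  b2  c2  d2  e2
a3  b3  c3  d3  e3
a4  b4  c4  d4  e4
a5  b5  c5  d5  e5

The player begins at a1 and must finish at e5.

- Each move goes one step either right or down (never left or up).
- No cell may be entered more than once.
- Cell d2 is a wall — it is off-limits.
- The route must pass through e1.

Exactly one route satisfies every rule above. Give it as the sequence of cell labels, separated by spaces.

a1 b1 c1 d1 e1 e2 e3 e4 e5

Moves only go right or down, so the column and row indices never decrease.
Route from a1: right 4 to e1, down 4 to e5 — 8 moves in all.
Check: all required cells visited.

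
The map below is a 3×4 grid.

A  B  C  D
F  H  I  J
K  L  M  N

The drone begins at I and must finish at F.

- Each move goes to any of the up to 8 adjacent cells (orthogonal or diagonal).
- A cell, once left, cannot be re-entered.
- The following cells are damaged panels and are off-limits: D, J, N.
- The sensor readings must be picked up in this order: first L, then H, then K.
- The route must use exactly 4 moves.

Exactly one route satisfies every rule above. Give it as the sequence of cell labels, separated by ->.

The waypoints must appear in the order L, H, K, with no cell reused.
Route from I: down-left to L, up to H, down-left to K, up to F — 4 moves in all.
Check: order respected (L at step 1, H at step 2, K at step 3); 4 moves as required.

I -> L -> H -> K -> F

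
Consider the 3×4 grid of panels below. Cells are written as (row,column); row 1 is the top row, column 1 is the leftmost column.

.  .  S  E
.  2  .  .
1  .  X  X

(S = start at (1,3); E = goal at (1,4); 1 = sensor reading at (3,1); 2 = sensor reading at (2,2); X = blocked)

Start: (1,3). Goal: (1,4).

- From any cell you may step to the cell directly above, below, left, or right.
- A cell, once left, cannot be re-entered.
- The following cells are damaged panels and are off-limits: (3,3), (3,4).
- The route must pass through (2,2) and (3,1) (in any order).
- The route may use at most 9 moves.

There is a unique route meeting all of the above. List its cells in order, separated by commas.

The 9-move cap with required stops at (2,2), (3,1) leaves no slack for detours.
Route from (1,3): 2× left (reaching (1,1)), 2× down (reaching (3,1)), right to (3,2), up to (2,2), 2× right (reaching (2,4)), up to (1,4) — 9 moves in all.
Check: all required cells visited; 9 ≤ 9 moves.

(1,3), (1,2), (1,1), (2,1), (3,1), (3,2), (2,2), (2,3), (2,4), (1,4)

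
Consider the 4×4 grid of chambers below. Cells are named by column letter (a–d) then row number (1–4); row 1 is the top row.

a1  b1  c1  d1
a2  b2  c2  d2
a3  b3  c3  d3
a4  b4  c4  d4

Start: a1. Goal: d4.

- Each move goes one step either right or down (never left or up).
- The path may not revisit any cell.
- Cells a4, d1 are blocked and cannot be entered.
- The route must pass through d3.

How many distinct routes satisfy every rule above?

9

A right/down-only route from a1 to d4 makes exactly 3 down-moves and 3 right-moves in some order.
With no other constraints that would be C(6,3) = 20 routes.
Split at d3 and multiply the segment counts (each segment already excludes blocked cells): a1→d3: 9; d3→d4: 1; product = 9.
That gives 9 routes.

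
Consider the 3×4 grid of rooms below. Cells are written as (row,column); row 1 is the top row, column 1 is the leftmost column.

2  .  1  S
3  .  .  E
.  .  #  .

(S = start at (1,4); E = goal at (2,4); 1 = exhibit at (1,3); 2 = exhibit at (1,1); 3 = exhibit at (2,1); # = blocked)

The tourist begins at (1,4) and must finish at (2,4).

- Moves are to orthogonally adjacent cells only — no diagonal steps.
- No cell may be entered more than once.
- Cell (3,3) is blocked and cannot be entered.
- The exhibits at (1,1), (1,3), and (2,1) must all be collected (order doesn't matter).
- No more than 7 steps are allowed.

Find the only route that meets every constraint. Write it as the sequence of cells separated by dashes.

(1,4) - (1,3) - (1,2) - (1,1) - (2,1) - (2,2) - (2,3) - (2,4)

The budget equals the shortest possible length, so every move has to be on a shortest route through the required cells.
Route from (1,4): 3× left (reaching (1,1)), down to (2,1), 3× right (reaching (2,4)) — 7 moves in all.
Check: all required cells visited; 7 ≤ 7 moves.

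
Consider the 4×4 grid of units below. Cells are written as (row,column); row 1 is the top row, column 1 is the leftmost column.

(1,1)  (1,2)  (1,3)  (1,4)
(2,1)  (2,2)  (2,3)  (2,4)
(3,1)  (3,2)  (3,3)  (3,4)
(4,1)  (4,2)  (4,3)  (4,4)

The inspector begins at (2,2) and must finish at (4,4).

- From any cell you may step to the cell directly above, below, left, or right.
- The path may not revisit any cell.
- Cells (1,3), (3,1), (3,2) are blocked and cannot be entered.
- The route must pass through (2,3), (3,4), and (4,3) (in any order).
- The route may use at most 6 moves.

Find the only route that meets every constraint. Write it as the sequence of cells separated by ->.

The budget equals the shortest possible length, so every move has to be on a shortest route through the required cells.
Route from (2,2): 2× right (reaching (2,4)), down to (3,4), left to (3,3), down to (4,3), right to (4,4) — 6 moves in all.
Check: all required cells visited; 6 ≤ 6 moves.

(2,2) -> (2,3) -> (2,4) -> (3,4) -> (3,3) -> (4,3) -> (4,4)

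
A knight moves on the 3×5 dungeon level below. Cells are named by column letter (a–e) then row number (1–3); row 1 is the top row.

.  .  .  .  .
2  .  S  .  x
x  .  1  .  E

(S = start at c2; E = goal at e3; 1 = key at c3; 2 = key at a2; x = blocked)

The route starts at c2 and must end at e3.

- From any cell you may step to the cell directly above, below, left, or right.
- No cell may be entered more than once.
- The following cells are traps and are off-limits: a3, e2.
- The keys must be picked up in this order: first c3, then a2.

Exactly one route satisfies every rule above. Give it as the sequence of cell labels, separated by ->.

The waypoints must appear in the order c3, a2, with no cell reused.
Route from c2: down 1 to c3, left 1 to b3, up 1 to b2, left 1 to a2, up 1 to a1, right 3 to d1, down 2 to d3, right 1 to e3 — 11 moves in all.
Check: order respected (1 at step 1, 2 at step 4).

c2 -> c3 -> b3 -> b2 -> a2 -> a1 -> b1 -> c1 -> d1 -> d2 -> d3 -> e3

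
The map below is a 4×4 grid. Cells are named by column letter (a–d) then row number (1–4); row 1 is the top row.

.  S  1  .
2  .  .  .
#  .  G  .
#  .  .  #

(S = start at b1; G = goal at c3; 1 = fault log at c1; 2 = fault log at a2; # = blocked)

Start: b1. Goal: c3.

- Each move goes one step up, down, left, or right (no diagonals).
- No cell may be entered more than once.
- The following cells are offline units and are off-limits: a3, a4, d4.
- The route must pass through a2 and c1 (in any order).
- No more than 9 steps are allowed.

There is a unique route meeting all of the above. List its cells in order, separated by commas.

The budget equals the shortest possible length, so every move has to be on a shortest route through the required cells.
Route from b1: left 1 to a1, down 1 to a2, right 2 to c2, up 1 to c1, right 1 to d1, down 2 to d3, left 1 to c3 — 9 moves in all.
Check: all required cells visited; 9 ≤ 9 moves.

b1, a1, a2, b2, c2, c1, d1, d2, d3, c3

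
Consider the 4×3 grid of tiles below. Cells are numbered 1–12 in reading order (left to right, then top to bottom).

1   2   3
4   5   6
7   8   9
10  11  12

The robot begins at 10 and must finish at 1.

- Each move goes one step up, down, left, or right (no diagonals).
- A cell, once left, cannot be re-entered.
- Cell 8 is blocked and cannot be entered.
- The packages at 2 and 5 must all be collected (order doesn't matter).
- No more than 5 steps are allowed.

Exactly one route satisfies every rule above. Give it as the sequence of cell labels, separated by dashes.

The budget equals the shortest possible length, so every move has to be on a shortest route through the required cells.
Route from 10: up 2 to 4, right 1 to 5, up 1 to 2, left 1 to 1 — 5 moves in all.
Check: all required cells visited; 5 ≤ 5 moves.

10 - 7 - 4 - 5 - 2 - 1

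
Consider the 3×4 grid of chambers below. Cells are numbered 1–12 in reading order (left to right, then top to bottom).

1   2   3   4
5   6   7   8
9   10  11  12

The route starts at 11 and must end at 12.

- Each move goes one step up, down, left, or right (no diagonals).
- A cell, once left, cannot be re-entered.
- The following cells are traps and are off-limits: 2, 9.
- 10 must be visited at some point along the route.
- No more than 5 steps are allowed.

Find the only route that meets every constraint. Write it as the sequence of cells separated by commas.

The 5-move cap with required stops at 10 leaves no slack for detours.
Route from 11: left to 10, up to 6, 2× right (reaching 8), down to 12 — 5 moves in all.
Check: all required cells visited; 5 ≤ 5 moves.

11, 10, 6, 7, 8, 12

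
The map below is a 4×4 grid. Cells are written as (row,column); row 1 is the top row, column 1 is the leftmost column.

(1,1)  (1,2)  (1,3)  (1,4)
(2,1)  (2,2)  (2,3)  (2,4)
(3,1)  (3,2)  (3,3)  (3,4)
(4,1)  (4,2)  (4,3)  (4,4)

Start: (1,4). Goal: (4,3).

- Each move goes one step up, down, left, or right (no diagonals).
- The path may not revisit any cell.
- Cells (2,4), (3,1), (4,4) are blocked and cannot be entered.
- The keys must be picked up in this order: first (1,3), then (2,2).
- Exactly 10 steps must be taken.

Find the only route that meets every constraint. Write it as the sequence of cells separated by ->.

The waypoints must appear in the order (1,3), (2,2), with no cell reused.
Route from (1,4): left 3 to (1,1), down 1 to (2,1), right 2 to (2,3), down 1 to (3,3), left 1 to (3,2), down 1 to (4,2), right 1 to (4,3) — 10 moves in all.
Check: order respected ((1,3) at step 1, (2,2) at step 5); 10 moves as required.

(1,4) -> (1,3) -> (1,2) -> (1,1) -> (2,1) -> (2,2) -> (2,3) -> (3,3) -> (3,2) -> (4,2) -> (4,3)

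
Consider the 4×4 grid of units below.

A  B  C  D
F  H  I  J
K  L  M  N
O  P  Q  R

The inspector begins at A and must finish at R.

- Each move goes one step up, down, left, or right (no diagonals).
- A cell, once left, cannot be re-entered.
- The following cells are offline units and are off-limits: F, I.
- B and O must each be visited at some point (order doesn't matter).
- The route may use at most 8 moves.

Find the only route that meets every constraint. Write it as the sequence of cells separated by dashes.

The budget equals the shortest possible length, so every move has to be on a shortest route through the required cells.
Route from A: right 1 to B, down 2 to L, left 1 to K, down 1 to O, right 3 to R — 8 moves in all.
Check: all required cells visited; 8 ≤ 8 moves.

A - B - H - L - K - O - P - Q - R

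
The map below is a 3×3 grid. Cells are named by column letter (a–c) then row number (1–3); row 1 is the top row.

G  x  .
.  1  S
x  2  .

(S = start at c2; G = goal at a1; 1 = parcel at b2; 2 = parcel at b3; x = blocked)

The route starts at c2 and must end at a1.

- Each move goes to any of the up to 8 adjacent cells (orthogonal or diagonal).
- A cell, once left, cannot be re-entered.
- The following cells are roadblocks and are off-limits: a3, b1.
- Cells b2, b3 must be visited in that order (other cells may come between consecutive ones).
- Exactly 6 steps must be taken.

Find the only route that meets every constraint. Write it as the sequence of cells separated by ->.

c2 -> c1 -> b2 -> c3 -> b3 -> a2 -> a1

The waypoints must appear in the order b2, b3, with no cell reused.
Route from c2: up to c1, down-left to b2, down-right to c3, left to b3, up-left to a2, up to a1 — 6 moves in all.
Check: order respected (1 at step 2, 2 at step 4); 6 moves as required.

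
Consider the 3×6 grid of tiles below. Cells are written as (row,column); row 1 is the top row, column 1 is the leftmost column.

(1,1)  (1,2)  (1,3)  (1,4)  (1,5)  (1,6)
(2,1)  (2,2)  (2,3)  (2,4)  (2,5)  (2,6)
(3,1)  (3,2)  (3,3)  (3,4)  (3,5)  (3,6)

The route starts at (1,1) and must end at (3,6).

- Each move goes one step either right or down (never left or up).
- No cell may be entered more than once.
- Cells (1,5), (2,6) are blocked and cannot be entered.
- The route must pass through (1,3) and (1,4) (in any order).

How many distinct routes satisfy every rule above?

A right/down-only route from (1,1) to (3,6) makes exactly 2 down-moves and 5 right-moves in some order.
With no other constraints that would be C(7,2) = 21 routes.
A monotone route can only reach the required cells in the order (1,3), (1,4), so split there and multiply the segment counts (each segment already excludes blocked cells): (1,1)→(1,3): 1; (1,3)→(1,4): 1; (1,4)→(3,6): 2; product = 2.
That gives 2 routes.

2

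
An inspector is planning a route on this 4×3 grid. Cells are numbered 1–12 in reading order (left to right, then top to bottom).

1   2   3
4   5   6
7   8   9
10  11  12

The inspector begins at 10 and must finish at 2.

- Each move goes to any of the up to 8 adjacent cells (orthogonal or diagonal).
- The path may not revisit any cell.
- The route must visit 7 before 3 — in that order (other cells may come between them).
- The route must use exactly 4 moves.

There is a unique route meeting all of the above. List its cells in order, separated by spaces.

10 7 5 3 2

The waypoints must appear in the order 7, 3, with no cell reused.
Route from 10: up to 7, 2× up-right (reaching 3), left to 2 — 4 moves in all.
Check: order respected (7 at step 1, 3 at step 3); 4 moves as required.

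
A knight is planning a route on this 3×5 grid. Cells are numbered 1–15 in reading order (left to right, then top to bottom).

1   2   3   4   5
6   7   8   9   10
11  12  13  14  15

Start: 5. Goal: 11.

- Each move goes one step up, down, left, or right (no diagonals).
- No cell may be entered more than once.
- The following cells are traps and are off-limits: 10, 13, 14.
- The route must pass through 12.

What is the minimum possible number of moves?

Any route passes through 12 somewhere between 5 and 11. Summing Manhattan distances along the two legs (5 → 12 → 11) gives a lower bound of 5 + 1 = 6 moves.
A route of 6 moves achieves this: 5 → 4 → 9 → 8 → 7 → 12 → 11.
Since 6 matches the lower bound, it is optimal.

6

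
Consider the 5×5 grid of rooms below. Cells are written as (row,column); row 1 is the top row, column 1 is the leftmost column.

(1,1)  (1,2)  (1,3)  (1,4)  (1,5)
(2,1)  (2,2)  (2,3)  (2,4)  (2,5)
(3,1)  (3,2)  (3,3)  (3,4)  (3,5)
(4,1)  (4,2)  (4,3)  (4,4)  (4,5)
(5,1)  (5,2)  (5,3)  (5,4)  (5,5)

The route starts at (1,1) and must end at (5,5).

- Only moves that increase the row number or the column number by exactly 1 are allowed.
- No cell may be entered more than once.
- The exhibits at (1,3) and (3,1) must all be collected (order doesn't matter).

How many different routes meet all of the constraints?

A right/down-only route from (1,1) to (5,5) makes exactly 4 down-moves and 4 right-moves in some order.
With no other constraints that would be C(8,4) = 70 routes.
(3,1) is below but to the left of (1,3): going (1,3) → (3,1) would need a leftward move and (3,1) → (1,3) an upward move, so no right/down-only route can visit both required cells.
No route satisfies every constraint, so the count is 0.

0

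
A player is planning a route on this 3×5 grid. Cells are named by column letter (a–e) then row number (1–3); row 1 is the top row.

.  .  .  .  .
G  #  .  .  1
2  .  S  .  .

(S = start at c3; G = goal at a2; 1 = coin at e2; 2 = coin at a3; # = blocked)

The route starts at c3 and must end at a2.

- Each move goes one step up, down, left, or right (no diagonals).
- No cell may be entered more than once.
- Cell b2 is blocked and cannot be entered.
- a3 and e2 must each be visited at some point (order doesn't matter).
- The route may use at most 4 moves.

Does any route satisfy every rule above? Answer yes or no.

Even ignoring the no-revisit rule, getting from c3 to a2, taking the cheapest ordering c3 → e2 → a3 → a2 needs at least 3 + 5 + 1 = 9 moves (Manhattan distance per leg), which exceeds the 4-move limit.

no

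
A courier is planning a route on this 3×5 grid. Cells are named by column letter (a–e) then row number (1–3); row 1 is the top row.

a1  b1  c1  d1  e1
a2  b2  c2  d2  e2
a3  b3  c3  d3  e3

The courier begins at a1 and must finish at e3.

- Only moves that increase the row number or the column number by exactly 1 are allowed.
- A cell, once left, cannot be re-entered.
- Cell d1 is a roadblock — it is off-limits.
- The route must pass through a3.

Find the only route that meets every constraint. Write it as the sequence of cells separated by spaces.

Moves only go right or down, so the column and row indices never decrease.
Route from a1: 2× down (reaching a3), 4× right (reaching e3) — 6 moves in all.
Check: all required cells visited.

a1 a2 a3 b3 c3 d3 e3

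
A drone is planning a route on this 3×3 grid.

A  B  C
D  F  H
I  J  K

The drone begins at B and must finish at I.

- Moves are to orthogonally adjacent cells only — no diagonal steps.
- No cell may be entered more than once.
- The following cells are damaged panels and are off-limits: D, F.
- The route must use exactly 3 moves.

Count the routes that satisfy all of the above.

Need simple routes of exactly 3 moves from B to I (Manhattan distance 3, so 0 moves are spent on a detour and 0 undoing it).
No route satisfies every constraint, so the count is 0.

0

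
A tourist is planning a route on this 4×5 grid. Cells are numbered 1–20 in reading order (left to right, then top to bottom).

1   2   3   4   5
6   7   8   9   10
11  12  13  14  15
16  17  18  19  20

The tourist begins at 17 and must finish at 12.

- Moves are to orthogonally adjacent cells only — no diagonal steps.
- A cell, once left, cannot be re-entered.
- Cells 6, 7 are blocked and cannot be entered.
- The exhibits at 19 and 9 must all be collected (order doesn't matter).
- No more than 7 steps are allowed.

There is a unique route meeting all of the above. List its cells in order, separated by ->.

17 -> 18 -> 19 -> 14 -> 9 -> 8 -> 13 -> 12

The 7-move cap with required stops at 19, 9 leaves no slack for detours.
Route from 17: 2× right (reaching 19), 2× up (reaching 9), left to 8, down to 13, left to 12 — 7 moves in all.
Check: all required cells visited; 7 ≤ 7 moves.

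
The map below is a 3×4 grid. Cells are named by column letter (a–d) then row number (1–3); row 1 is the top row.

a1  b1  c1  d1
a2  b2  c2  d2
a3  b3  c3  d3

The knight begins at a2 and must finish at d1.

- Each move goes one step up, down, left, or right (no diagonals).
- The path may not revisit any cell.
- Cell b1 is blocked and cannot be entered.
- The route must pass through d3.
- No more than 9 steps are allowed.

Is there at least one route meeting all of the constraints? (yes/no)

yes

One route that works: a2 → a3 → b3 → c3 → d3 → d2 → d1.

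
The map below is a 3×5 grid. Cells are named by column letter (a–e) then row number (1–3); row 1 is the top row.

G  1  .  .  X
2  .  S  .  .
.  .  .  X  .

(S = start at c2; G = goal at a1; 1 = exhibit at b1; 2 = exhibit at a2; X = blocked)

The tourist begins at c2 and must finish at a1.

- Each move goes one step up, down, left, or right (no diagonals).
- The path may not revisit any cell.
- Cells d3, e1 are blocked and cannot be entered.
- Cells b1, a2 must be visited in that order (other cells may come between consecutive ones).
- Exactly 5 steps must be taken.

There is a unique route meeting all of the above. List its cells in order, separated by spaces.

c2 c1 b1 b2 a2 a1

The waypoints must appear in the order b1, a2, with no cell reused.
Route from c2: up to c1, left to b1, down to b2, left to a2, up to a1 — 5 moves in all.
Check: order respected (1 at step 2, 2 at step 4); 5 moves as required.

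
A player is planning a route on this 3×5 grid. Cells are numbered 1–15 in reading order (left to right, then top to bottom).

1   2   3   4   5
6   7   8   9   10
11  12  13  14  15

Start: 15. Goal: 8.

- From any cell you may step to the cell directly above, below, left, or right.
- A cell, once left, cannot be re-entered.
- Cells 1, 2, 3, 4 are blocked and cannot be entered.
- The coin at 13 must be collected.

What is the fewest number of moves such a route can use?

Any route passes through 13 somewhere between 15 and 8. Summing Manhattan distances along the two legs (15 → 13 → 8) gives a lower bound of 2 + 1 = 3 moves.
A route of 3 moves achieves this: 15 → 14 → 13 → 8.
Since 3 matches the lower bound, it is optimal.

3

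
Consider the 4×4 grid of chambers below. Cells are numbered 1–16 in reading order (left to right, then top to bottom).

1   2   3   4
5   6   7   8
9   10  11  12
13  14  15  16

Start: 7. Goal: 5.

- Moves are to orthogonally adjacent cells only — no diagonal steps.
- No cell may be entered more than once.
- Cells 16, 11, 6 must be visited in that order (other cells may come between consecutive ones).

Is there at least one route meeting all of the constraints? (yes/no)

yes

One route that works: 7 → 8 → 12 → 16 → 15 → 11 → 10 → 6 → 5.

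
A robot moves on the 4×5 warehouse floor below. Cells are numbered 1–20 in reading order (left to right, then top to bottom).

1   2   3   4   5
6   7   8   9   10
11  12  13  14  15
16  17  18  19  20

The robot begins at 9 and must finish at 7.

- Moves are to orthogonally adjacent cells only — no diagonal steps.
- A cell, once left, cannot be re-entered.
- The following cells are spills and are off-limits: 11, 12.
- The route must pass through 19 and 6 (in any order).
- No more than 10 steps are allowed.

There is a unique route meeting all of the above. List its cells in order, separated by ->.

9 -> 14 -> 19 -> 18 -> 13 -> 8 -> 3 -> 2 -> 1 -> 6 -> 7

Any route must reach 19 and 6 and still end at 7 within 10 moves, so the order of the required stops is forced.
Route from 9: down 2 to 19, left 1 to 18, up 3 to 3, left 2 to 1, down 1 to 6, right 1 to 7 — 10 moves in all.
Check: all required cells visited; 10 ≤ 10 moves.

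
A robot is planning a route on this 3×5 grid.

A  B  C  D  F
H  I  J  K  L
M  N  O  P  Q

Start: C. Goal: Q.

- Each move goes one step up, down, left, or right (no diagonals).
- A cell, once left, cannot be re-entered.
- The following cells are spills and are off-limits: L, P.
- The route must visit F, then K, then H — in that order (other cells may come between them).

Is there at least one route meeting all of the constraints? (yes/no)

no

The blocked cells wall Q off from C completely — no sequence of moves reaches it at all, so no route can satisfy the rules.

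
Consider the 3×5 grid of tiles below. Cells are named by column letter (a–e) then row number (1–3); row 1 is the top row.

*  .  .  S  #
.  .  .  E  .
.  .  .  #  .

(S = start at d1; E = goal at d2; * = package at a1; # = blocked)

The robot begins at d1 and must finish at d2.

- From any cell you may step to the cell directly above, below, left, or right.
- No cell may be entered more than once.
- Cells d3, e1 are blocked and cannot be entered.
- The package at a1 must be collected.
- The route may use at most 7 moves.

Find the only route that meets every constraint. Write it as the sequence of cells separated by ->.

The 7-move cap with required stops at a1 leaves no slack for detours.
Route from d1: left 3 to a1, down 1 to a2, right 3 to d2 — 7 moves in all.
Check: all required cells visited; 7 ≤ 7 moves.

d1 -> c1 -> b1 -> a1 -> a2 -> b2 -> c2 -> d2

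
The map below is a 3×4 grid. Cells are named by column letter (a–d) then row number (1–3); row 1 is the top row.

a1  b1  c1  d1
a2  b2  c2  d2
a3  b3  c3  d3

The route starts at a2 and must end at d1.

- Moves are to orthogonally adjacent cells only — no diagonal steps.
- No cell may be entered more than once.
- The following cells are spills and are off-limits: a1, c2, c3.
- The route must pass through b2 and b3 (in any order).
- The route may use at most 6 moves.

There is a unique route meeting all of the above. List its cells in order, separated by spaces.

The budget equals the shortest possible length, so every move has to be on a shortest route through the required cells.
Route from a2: down to a3, right to b3, 2× up (reaching b1), 2× right (reaching d1) — 6 moves in all.
Check: all required cells visited; 6 ≤ 6 moves.

a2 a3 b3 b2 b1 c1 d1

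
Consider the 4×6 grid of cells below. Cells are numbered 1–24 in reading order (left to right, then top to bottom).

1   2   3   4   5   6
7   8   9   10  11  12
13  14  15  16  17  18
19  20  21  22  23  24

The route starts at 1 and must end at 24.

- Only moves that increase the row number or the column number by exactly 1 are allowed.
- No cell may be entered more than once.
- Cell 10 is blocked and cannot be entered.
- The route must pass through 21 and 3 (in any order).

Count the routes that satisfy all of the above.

A right/down-only route from 1 to 24 makes exactly 3 down-moves and 5 right-moves in some order.
With no other constraints that would be C(8,3) = 56 routes.
A monotone route can only reach the required cells in the order 3, 21, so split there and multiply the segment counts (each segment already excludes blocked cells): 1→3: 1; 3→21: 1; 21→24: 1; product = 1.
That gives 1 route.

1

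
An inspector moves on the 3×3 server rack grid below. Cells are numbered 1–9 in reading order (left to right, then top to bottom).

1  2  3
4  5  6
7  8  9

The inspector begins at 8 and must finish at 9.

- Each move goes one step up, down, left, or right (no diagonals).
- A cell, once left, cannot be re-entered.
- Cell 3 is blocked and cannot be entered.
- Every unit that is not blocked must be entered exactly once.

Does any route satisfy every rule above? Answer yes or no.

yes

One route that works: 8 → 7 → 4 → 1 → 2 → 5 → 6 → 9.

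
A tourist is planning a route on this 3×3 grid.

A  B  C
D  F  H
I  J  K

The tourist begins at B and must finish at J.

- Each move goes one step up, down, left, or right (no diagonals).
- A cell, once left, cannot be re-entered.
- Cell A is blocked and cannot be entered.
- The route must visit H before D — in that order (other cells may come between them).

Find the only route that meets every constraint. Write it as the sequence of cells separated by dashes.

The waypoints must appear in the order H, D, with no cell reused.
Route from B: right 1 to C, down 1 to H, left 2 to D, down 1 to I, right 1 to J — 6 moves in all.
Check: order respected (H at step 2, D at step 4).

B - C - H - F - D - I - J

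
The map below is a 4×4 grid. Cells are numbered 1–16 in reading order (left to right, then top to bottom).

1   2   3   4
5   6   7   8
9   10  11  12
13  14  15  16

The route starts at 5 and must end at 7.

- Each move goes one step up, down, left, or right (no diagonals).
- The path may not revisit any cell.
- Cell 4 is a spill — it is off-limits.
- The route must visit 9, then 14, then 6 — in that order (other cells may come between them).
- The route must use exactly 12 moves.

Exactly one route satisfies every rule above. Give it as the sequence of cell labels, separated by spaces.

5 9 13 14 15 16 12 11 10 6 2 3 7

The waypoints must appear in the order 9, 14, 6, with no cell reused.
Route from 5: down 2 to 13, right 3 to 16, up 1 to 12, left 2 to 10, up 2 to 2, right 1 to 3, down 1 to 7 — 12 moves in all.
Check: order respected (9 at step 1, 14 at step 3, 6 at step 9); 12 moves as required.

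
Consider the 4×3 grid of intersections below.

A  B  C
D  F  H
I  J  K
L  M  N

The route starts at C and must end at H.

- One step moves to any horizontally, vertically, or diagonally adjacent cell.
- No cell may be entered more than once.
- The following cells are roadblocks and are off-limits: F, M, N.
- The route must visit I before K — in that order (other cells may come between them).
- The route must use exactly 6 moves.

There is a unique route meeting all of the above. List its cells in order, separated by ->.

C -> B -> D -> I -> J -> K -> H

The waypoints must appear in the order I, K, with no cell reused.
Route from C: left 1 to B, down-left 1 to D, down 1 to I, right 2 to K, up 1 to H — 6 moves in all.
Check: order respected (I at step 3, K at step 5); 6 moves as required.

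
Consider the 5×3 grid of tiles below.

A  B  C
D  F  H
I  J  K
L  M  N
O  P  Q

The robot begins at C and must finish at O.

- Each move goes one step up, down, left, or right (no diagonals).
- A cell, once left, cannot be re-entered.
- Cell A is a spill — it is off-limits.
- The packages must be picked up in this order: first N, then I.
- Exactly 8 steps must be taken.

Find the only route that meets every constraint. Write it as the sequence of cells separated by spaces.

The waypoints must appear in the order N, I, with no cell reused.
Route from C: 3× down (reaching N), left to M, up to J, left to I, 2× down (reaching O) — 8 moves in all.
Check: order respected (N at step 3, I at step 6); 8 moves as required.

C H K N M J I L O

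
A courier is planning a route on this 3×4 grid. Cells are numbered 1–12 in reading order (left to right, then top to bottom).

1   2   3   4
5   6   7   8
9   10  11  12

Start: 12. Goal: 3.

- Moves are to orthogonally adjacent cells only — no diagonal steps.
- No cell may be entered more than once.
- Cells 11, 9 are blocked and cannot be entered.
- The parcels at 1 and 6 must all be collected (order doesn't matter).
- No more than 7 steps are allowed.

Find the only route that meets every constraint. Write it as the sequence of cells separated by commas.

12, 8, 7, 6, 5, 1, 2, 3

The budget equals the shortest possible length, so every move has to be on a shortest route through the required cells.
Route from 12: up 1 to 8, left 3 to 5, up 1 to 1, right 2 to 3 — 7 moves in all.
Check: all required cells visited; 7 ≤ 7 moves.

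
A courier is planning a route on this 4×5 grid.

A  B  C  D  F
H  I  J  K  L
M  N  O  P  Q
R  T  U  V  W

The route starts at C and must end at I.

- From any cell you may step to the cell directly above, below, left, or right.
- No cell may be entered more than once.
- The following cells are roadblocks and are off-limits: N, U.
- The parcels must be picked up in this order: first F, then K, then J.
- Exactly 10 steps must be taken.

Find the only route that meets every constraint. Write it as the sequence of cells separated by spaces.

The waypoints must appear in the order F, K, J, with no cell reused.
Route from C: 2× right (reaching F), 3× down (reaching W), left to V, 2× up (reaching K), 2× left (reaching I) — 10 moves in all.
Check: order respected (F at step 2, K at step 8, J at step 9); 10 moves as required.

C D F L Q W V P K J I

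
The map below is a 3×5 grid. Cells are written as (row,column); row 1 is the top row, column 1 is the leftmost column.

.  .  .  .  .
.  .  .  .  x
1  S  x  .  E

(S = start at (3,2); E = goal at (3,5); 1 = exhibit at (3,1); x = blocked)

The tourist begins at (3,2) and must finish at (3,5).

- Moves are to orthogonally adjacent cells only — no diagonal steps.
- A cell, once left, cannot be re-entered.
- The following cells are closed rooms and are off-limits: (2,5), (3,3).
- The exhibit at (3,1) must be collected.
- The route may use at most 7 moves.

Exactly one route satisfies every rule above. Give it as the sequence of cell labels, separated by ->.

(3,2) -> (3,1) -> (2,1) -> (2,2) -> (2,3) -> (2,4) -> (3,4) -> (3,5)

The budget equals the shortest possible length, so every move has to be on a shortest route through the required cells.
Route from (3,2): left to (3,1), up to (2,1), 3× right (reaching (2,4)), down to (3,4), right to (3,5) — 7 moves in all.
Check: all required cells visited; 7 ≤ 7 moves.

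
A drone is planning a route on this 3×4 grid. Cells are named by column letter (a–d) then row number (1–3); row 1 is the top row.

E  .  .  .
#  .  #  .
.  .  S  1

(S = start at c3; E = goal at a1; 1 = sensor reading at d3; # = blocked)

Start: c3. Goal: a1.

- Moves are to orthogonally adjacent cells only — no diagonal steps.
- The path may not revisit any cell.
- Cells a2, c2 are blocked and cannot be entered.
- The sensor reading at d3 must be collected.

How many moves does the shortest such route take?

6

Any route passes through d3 somewhere between c3 and a1. Summing Manhattan distances along the two legs (c3 → d3 → a1) gives a lower bound of 1 + 5 = 6 moves.
A route of 6 moves achieves this: c3 → d3 → d2 → d1 → c1 → b1 → a1.
Since 6 matches the lower bound, it is optimal.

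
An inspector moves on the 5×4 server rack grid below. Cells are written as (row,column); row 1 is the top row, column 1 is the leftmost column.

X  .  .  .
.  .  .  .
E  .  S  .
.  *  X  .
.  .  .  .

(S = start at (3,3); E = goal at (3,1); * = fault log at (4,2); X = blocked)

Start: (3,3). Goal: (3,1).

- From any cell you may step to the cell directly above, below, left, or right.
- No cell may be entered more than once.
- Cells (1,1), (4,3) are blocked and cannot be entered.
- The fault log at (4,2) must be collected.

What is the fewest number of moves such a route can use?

4

Any route passes through (4,2) somewhere between (3,3) and (3,1). Summing Manhattan distances along the two legs ((3,3) → (4,2) → (3,1)) gives a lower bound of 2 + 2 = 4 moves.
A route of 4 moves achieves this: (3,3) → (3,2) → (4,2) → (4,1) → (3,1).
Since 4 matches the lower bound, it is optimal.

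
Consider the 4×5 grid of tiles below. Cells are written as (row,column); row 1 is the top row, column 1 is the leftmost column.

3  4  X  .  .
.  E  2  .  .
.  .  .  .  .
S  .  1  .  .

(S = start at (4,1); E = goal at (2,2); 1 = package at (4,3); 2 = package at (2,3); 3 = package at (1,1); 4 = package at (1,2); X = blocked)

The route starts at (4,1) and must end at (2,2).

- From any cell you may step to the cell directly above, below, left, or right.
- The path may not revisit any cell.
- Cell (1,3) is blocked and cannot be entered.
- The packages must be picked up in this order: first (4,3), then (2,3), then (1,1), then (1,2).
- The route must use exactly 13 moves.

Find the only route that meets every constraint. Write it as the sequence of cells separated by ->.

The waypoints must appear in the order (4,3), (2,3), (1,1), (1,2), with no cell reused.
Route from (4,1): right 3 to (4,4), up 2 to (2,4), left 1 to (2,3), down 1 to (3,3), left 2 to (3,1), up 2 to (1,1), right 1 to (1,2), down 1 to (2,2) — 13 moves in all.
Check: order respected (1 at step 2, 2 at step 6, 3 at step 11, 4 at step 12); 13 moves as required.

(4,1) -> (4,2) -> (4,3) -> (4,4) -> (3,4) -> (2,4) -> (2,3) -> (3,3) -> (3,2) -> (3,1) -> (2,1) -> (1,1) -> (1,2) -> (2,2)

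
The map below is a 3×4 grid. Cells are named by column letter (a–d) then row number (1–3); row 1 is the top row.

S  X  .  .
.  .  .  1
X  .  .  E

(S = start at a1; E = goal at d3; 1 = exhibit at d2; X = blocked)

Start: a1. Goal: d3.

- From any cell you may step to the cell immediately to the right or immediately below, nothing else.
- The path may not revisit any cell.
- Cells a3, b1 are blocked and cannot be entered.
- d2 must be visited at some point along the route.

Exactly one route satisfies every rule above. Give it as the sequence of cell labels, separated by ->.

a1 -> a2 -> b2 -> c2 -> d2 -> d3

Moves only go right or down, so the column and row indices never decrease.
Route from a1: down to a2, 3× right (reaching d2), down to d3 — 5 moves in all.
Check: all required cells visited.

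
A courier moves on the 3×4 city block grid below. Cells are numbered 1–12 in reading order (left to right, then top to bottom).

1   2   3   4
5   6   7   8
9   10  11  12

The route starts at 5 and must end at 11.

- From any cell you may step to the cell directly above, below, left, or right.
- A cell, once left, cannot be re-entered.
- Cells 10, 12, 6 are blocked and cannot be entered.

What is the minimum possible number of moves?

The Manhattan distance from 5 to 11 is |2−3| + |1−3| = 3, so at least 3 moves are needed.
That bound ignores the blocked cells. Measuring each leg by the fewest moves that actually steer around them (5→11: 5) raises the lower bound to 5.
A route of 5 moves exists: 5 → 1 → 2 → 3 → 7 → 11.
Since 5 matches that lower bound, it is optimal.

5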